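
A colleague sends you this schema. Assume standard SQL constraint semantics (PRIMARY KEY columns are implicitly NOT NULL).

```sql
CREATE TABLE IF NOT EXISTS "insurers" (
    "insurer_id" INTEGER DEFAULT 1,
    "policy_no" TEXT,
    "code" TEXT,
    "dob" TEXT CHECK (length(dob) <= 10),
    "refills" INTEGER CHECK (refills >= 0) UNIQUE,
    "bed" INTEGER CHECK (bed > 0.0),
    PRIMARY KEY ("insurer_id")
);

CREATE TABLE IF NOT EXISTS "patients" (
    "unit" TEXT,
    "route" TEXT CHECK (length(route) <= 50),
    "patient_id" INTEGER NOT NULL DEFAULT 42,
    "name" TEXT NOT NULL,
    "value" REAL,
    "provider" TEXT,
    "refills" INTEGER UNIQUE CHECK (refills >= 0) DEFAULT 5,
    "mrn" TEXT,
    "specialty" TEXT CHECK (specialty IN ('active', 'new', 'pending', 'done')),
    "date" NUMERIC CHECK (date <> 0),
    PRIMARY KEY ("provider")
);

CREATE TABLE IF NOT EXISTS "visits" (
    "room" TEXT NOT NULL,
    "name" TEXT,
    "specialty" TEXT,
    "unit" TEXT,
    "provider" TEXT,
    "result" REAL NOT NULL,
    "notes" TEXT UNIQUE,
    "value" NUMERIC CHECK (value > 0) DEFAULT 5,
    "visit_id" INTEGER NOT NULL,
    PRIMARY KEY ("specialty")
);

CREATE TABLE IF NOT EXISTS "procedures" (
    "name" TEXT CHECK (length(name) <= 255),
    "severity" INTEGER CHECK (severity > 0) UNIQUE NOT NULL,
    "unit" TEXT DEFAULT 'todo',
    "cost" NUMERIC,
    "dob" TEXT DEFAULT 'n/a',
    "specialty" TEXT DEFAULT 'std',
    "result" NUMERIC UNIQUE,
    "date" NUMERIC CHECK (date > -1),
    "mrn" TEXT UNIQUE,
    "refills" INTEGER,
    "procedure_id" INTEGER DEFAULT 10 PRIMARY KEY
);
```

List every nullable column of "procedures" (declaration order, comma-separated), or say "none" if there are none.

name, unit, cost, dob, specialty, result, date, mrn, refills

- name: CHECK does not forbid NULL (a CHECK constraint passes when its expression is NULL) → nullable.
- severity: declared NOT NULL → not nullable.
- unit: DEFAULT only fills an omitted column; an explicit NULL is still allowed → nullable.
- cost: no NOT NULL constraint applies → nullable.
- dob: DEFAULT only fills an omitted column; an explicit NULL is still allowed → nullable.
- specialty: DEFAULT only fills an omitted column; an explicit NULL is still allowed → nullable.
- result: UNIQUE does not imply NOT NULL → nullable.
- date: CHECK does not forbid NULL (a CHECK constraint passes when its expression is NULL) → nullable.
- mrn: UNIQUE does not imply NOT NULL → nullable.
- refills: no NOT NULL constraint applies → nullable.
- procedure_id: part of the PRIMARY KEY, which implies NOT NULL → not nullable.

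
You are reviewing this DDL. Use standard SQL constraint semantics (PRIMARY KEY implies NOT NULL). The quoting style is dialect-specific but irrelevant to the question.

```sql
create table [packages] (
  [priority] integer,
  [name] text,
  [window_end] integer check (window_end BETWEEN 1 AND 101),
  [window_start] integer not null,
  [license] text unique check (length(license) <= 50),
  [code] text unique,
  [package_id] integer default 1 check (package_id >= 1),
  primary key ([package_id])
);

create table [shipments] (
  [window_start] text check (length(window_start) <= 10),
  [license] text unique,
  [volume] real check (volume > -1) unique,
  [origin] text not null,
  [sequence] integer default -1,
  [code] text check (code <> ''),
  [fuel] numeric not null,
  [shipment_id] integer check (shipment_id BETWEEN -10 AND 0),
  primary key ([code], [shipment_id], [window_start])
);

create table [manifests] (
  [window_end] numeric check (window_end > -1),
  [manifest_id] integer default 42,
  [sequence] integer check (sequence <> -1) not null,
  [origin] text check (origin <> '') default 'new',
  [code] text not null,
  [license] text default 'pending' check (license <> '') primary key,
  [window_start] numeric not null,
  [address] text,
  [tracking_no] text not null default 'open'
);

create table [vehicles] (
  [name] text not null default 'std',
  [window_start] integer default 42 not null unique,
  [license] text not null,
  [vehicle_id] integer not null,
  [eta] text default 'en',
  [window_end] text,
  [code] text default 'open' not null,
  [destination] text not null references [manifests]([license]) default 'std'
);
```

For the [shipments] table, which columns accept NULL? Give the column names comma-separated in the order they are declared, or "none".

license, volume, sequence

- window_start: part of the PRIMARY KEY, which implies NOT NULL → not nullable.
- license: UNIQUE does not imply NOT NULL → nullable.
- volume: CHECK does not forbid NULL (a CHECK constraint passes when its expression is NULL) → nullable.
- origin: declared NOT NULL → not nullable.
- sequence: DEFAULT only fills an omitted column; an explicit NULL is still allowed → nullable.
- code: part of the PRIMARY KEY, which implies NOT NULL → not nullable.
- fuel: declared NOT NULL → not nullable.
- shipment_id: part of the PRIMARY KEY, which implies NOT NULL → not nullable.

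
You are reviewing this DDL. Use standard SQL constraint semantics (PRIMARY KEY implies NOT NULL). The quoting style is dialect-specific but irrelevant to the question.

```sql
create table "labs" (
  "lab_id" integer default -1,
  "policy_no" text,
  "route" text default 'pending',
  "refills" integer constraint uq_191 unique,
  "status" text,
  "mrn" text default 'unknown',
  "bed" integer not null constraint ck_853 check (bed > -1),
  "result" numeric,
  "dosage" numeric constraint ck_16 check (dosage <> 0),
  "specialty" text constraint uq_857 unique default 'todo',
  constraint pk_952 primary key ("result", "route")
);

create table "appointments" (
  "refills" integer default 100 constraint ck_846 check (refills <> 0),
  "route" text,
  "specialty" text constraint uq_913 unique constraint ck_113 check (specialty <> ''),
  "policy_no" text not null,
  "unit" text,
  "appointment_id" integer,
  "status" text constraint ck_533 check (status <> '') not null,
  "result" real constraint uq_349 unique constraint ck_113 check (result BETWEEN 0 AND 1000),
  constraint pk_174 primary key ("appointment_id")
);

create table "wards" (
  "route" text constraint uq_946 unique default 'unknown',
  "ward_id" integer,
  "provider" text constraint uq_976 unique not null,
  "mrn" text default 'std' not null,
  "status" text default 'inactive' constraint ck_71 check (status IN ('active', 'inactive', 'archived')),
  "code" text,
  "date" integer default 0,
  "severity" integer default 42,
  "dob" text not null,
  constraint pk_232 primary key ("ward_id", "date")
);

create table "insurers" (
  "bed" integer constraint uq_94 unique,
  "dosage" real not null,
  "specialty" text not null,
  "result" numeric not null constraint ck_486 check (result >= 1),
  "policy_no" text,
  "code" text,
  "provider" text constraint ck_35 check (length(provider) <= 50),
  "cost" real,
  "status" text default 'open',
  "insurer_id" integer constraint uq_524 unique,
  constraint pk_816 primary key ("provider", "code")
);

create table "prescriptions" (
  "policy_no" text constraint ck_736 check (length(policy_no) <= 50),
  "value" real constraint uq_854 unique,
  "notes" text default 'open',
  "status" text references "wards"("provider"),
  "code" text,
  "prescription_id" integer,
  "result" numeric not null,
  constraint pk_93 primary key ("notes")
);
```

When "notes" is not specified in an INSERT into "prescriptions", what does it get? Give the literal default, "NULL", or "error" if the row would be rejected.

'open'

notes has an explicit DEFAULT 'open'.
When the column is omitted from an INSERT, that default is used.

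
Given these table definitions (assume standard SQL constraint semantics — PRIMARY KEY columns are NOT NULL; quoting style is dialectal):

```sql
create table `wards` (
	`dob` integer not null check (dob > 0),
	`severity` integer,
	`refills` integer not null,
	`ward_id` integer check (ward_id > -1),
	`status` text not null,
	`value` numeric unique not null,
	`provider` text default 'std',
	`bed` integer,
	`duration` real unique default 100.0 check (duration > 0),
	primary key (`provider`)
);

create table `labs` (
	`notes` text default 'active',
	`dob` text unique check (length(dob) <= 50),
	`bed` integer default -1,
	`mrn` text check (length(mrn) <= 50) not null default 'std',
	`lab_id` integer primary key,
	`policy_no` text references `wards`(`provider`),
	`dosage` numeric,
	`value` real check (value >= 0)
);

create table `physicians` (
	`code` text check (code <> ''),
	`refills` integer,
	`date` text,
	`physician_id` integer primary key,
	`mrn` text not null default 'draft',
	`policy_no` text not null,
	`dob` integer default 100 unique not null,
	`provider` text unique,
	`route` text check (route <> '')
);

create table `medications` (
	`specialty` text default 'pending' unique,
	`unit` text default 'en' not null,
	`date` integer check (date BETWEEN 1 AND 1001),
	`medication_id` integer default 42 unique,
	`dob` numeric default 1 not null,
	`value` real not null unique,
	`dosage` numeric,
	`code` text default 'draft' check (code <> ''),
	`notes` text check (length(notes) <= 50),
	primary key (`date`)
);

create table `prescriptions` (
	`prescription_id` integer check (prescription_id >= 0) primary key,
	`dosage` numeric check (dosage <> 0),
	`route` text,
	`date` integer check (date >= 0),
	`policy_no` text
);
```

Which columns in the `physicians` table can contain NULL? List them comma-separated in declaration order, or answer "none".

code, refills, date, provider, route

- code: CHECK does not forbid NULL (a CHECK constraint passes when its expression is NULL) → nullable.
- refills: no NOT NULL constraint applies → nullable.
- date: no NOT NULL constraint applies → nullable.
- physician_id: part of the PRIMARY KEY, which implies NOT NULL → not nullable.
- mrn: declared NOT NULL → not nullable.
- policy_no: declared NOT NULL → not nullable.
- dob: declared NOT NULL → not nullable.
- provider: UNIQUE does not imply NOT NULL → nullable.
- route: CHECK does not forbid NULL (a CHECK constraint passes when its expression is NULL) → nullable.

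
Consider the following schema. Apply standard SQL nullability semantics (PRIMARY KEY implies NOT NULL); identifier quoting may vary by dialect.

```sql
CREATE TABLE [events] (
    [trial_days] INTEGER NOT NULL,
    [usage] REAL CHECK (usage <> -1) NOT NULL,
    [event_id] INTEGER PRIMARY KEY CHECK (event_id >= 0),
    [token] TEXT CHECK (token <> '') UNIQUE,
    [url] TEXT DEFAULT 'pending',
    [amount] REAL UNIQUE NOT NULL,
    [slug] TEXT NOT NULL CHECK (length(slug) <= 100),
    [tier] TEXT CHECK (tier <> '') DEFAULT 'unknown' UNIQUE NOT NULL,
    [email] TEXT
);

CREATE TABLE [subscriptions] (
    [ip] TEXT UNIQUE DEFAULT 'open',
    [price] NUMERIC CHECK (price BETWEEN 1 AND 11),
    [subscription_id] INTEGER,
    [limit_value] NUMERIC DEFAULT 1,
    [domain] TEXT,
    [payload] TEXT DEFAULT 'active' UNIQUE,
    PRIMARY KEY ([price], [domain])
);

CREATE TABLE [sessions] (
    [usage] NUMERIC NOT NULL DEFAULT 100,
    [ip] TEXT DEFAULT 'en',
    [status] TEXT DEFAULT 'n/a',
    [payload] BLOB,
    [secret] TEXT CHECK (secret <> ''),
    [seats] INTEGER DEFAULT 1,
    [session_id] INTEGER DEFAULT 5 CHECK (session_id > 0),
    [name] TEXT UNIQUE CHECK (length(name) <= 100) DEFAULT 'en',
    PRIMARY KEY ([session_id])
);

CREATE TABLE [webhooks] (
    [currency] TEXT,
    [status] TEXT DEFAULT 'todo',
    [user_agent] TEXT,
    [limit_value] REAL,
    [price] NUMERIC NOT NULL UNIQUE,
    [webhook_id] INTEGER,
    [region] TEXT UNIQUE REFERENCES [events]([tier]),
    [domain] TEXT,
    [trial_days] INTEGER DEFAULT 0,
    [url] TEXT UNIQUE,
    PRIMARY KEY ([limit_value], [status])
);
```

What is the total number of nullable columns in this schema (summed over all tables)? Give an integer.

20

events: 3 nullable (token, url, email — PK (event_id) and explicit NOT NULL columns excluded).
subscriptions: 4 nullable (ip, subscription_id, limit_value, payload — PK (price, domain) and explicit NOT NULL columns excluded).
sessions: 6 nullable (ip, status, payload, secret, seats, name — PK (session_id) and explicit NOT NULL columns excluded).
webhooks: 7 nullable (currency, user_agent, webhook_id, region, domain, trial_days, url — PK (limit_value, status) and explicit NOT NULL columns excluded).
Total: 3 + 4 + 6 + 7 = 20.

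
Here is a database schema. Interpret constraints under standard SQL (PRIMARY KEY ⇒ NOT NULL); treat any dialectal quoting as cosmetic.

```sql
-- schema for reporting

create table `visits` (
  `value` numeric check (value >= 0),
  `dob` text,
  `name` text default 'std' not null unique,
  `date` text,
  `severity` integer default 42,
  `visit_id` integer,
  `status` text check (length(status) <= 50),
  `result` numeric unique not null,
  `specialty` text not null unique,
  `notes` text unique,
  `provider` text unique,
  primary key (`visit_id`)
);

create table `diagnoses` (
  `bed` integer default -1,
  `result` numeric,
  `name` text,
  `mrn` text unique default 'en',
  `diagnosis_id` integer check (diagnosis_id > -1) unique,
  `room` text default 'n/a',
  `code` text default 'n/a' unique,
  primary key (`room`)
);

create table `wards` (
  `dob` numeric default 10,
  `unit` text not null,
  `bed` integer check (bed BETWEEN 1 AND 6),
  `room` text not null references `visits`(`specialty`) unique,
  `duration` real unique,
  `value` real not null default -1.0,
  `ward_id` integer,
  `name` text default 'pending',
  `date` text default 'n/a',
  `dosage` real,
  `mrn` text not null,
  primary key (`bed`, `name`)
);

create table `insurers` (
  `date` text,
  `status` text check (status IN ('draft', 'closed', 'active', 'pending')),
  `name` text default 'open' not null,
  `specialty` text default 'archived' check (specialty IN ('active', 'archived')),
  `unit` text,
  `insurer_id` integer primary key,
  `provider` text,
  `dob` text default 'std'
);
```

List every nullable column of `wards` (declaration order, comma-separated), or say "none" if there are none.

dob, duration, ward_id, date, dosage

- dob: DEFAULT only fills an omitted column; an explicit NULL is still allowed → nullable.
- unit: declared NOT NULL → not nullable.
- bed: part of the PRIMARY KEY, which implies NOT NULL → not nullable.
- room: declared NOT NULL → not nullable.
- duration: UNIQUE does not imply NOT NULL → nullable.
- value: declared NOT NULL → not nullable.
- ward_id: no NOT NULL constraint applies → nullable.
- name: part of the PRIMARY KEY, which implies NOT NULL → not nullable.
- date: DEFAULT only fills an omitted column; an explicit NULL is still allowed → nullable.
- dosage: no NOT NULL constraint applies → nullable.
- mrn: declared NOT NULL → not nullable.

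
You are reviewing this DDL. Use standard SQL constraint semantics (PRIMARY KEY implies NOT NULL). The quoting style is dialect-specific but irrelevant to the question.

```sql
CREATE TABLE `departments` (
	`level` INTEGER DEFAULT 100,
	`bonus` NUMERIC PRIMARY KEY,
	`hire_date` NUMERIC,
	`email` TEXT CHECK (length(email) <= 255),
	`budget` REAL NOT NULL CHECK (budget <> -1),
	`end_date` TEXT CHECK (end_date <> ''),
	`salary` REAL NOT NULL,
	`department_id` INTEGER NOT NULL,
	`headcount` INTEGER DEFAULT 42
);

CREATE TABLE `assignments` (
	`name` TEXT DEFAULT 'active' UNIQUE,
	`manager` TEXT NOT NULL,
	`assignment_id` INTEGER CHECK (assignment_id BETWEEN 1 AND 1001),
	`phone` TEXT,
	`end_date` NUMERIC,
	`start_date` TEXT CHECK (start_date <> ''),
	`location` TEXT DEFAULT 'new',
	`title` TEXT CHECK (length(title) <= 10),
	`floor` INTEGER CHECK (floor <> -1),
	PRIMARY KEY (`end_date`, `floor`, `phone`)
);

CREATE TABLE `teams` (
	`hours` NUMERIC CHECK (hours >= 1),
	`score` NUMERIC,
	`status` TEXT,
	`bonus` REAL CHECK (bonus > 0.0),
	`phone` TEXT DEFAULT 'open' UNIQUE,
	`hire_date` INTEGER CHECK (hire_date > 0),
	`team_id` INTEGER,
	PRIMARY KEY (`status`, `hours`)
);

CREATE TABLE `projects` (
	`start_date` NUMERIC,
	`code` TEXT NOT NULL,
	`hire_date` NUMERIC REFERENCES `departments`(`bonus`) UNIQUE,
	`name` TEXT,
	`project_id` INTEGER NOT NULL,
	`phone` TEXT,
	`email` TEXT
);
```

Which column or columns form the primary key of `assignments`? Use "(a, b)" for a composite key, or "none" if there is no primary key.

(end_date, floor, phone)

A table-level PRIMARY KEY clause names 3 columns: end_date, floor, phone.
This is a composite key — the combination is unique, not each column individually.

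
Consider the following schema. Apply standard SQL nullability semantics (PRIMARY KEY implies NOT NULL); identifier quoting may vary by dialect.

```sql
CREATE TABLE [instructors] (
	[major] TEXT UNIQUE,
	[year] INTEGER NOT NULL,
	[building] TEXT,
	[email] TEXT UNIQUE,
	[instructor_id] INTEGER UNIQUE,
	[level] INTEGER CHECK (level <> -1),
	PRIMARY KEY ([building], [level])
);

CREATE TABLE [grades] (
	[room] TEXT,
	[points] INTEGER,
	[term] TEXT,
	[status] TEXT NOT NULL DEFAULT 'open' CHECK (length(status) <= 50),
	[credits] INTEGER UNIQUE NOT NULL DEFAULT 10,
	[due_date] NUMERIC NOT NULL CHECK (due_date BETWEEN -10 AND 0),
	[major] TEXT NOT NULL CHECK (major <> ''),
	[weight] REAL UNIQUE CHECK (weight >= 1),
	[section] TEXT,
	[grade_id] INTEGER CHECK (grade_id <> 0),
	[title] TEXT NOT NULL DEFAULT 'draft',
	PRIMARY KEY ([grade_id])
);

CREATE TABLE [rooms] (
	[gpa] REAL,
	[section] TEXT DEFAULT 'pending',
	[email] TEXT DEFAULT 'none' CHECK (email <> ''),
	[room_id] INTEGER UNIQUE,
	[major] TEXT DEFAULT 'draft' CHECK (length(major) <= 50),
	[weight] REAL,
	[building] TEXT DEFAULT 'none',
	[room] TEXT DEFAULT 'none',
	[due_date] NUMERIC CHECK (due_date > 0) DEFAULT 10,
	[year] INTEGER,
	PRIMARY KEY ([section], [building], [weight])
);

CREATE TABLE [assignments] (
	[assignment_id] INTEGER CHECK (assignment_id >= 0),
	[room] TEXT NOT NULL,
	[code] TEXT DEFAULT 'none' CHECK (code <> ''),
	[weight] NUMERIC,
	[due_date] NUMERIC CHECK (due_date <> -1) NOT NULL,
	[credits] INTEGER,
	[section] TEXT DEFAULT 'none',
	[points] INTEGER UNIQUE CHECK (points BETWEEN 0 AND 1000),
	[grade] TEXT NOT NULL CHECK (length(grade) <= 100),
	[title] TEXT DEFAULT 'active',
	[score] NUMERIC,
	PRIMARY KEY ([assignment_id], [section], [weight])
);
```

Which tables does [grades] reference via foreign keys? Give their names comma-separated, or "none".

No column in grades has a REFERENCES clause.

none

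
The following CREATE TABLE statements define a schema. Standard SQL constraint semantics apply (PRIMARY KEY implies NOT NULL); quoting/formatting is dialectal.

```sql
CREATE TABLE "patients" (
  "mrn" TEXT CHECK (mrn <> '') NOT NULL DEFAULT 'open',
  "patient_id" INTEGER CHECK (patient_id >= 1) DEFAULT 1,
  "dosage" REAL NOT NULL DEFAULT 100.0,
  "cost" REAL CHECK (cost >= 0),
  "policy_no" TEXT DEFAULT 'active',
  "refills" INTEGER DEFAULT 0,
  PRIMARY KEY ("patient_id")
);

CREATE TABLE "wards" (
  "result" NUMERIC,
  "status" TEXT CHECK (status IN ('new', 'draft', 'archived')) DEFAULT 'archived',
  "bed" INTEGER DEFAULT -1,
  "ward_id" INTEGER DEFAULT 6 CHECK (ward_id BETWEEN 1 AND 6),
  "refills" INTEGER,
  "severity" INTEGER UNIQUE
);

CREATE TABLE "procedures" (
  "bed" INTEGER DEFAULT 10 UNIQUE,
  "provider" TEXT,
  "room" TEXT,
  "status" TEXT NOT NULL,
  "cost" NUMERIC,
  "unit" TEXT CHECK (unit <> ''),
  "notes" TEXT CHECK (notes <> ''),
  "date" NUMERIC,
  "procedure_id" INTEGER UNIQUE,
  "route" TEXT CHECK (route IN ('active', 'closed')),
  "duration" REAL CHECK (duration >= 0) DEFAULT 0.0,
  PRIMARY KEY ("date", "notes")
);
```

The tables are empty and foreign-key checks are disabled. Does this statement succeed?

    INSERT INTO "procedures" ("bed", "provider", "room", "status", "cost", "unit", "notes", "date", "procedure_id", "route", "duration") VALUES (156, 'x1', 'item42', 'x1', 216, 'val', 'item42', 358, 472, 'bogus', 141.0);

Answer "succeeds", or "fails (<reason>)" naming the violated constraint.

The value 'bogus' for route violates CHECK (route IN ('active', 'closed')).

fails (CHECK on route)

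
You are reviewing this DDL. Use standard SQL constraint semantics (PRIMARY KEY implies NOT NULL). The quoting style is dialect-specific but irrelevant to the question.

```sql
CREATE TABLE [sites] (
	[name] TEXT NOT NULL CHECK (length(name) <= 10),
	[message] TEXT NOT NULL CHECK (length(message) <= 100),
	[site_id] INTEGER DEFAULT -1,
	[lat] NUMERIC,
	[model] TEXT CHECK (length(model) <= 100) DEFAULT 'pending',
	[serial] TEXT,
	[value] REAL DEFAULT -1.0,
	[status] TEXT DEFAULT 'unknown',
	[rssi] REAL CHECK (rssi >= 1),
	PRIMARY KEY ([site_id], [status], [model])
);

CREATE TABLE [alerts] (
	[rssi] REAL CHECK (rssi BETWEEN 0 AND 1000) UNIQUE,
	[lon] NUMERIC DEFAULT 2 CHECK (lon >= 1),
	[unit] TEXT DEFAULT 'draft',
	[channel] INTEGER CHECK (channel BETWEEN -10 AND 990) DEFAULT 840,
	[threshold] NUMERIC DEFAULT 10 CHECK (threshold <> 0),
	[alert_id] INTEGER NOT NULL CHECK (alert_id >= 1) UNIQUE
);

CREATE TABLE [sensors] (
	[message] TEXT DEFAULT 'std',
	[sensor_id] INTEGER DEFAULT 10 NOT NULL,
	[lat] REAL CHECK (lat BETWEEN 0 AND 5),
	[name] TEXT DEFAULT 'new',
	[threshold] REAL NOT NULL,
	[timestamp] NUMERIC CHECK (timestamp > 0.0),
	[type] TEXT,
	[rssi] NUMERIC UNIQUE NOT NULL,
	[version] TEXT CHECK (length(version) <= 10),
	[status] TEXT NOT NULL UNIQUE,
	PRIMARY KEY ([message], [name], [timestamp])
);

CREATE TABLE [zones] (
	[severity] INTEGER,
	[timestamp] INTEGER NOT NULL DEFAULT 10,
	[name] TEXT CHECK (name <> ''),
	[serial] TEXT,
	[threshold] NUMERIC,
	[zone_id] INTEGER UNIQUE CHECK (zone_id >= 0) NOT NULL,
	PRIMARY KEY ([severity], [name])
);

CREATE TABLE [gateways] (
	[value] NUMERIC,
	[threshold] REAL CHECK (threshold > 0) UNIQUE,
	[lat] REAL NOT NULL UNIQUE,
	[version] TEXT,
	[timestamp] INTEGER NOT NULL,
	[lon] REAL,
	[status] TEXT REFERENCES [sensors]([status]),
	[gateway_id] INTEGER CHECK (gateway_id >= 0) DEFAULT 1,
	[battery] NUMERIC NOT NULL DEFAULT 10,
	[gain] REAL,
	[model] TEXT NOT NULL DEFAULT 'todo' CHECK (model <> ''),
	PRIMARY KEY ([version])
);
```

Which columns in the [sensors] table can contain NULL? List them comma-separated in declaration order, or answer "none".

lat, type, version

- message: part of the PRIMARY KEY, which implies NOT NULL → not nullable.
- sensor_id: declared NOT NULL → not nullable.
- lat: CHECK does not forbid NULL (a CHECK constraint passes when its expression is NULL) → nullable.
- name: part of the PRIMARY KEY, which implies NOT NULL → not nullable.
- threshold: declared NOT NULL → not nullable.
- timestamp: part of the PRIMARY KEY, which implies NOT NULL → not nullable.
- type: no NOT NULL constraint applies → nullable.
- rssi: declared NOT NULL → not nullable.
- version: CHECK does not forbid NULL (a CHECK constraint passes when its expression is NULL) → nullable.
- status: declared NOT NULL → not nullable.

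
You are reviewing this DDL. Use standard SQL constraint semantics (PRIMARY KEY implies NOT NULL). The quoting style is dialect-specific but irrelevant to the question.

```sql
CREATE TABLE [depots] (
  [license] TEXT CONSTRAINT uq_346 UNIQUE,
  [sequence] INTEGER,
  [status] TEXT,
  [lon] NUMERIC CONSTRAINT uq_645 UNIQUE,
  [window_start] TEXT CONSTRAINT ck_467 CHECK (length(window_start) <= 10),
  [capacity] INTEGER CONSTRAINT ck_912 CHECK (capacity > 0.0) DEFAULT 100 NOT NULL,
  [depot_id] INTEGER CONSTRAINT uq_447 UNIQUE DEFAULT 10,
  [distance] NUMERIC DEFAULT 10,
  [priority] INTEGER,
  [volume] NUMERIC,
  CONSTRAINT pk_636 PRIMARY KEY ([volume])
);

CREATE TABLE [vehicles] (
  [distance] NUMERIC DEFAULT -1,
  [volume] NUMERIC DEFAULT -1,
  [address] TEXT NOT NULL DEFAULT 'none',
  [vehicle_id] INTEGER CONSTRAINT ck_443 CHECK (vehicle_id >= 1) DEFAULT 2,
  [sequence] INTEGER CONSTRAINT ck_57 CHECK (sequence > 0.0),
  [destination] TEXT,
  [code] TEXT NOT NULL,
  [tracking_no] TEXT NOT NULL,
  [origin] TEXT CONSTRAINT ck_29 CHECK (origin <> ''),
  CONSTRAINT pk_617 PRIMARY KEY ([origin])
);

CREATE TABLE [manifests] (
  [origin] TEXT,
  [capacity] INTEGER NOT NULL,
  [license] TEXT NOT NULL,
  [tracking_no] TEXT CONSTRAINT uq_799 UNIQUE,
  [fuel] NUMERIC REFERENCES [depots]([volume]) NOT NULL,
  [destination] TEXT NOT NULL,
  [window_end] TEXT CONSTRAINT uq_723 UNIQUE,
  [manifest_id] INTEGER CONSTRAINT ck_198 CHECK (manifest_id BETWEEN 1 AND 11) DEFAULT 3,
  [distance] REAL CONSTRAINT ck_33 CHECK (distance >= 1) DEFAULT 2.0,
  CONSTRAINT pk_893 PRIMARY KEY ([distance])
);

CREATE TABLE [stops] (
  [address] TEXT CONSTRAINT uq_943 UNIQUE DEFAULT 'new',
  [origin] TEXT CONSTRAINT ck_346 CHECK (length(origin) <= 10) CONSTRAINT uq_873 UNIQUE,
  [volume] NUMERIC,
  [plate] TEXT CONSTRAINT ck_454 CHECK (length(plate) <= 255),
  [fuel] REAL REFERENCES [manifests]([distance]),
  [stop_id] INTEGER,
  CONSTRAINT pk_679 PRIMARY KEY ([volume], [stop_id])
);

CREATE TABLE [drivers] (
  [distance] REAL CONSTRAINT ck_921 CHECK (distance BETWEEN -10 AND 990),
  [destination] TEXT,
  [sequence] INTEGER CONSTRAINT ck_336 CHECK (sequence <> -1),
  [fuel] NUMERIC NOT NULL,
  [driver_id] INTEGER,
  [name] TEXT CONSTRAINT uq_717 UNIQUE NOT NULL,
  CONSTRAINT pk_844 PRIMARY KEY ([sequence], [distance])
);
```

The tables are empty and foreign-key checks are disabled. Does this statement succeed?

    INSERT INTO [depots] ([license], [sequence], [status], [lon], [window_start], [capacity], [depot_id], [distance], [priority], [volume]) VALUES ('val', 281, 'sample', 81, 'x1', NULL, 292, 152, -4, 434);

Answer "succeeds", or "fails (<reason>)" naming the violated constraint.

capacity is explicitly set to NULL, but capacity is declared NOT NULL.

fails (NOT NULL on capacity)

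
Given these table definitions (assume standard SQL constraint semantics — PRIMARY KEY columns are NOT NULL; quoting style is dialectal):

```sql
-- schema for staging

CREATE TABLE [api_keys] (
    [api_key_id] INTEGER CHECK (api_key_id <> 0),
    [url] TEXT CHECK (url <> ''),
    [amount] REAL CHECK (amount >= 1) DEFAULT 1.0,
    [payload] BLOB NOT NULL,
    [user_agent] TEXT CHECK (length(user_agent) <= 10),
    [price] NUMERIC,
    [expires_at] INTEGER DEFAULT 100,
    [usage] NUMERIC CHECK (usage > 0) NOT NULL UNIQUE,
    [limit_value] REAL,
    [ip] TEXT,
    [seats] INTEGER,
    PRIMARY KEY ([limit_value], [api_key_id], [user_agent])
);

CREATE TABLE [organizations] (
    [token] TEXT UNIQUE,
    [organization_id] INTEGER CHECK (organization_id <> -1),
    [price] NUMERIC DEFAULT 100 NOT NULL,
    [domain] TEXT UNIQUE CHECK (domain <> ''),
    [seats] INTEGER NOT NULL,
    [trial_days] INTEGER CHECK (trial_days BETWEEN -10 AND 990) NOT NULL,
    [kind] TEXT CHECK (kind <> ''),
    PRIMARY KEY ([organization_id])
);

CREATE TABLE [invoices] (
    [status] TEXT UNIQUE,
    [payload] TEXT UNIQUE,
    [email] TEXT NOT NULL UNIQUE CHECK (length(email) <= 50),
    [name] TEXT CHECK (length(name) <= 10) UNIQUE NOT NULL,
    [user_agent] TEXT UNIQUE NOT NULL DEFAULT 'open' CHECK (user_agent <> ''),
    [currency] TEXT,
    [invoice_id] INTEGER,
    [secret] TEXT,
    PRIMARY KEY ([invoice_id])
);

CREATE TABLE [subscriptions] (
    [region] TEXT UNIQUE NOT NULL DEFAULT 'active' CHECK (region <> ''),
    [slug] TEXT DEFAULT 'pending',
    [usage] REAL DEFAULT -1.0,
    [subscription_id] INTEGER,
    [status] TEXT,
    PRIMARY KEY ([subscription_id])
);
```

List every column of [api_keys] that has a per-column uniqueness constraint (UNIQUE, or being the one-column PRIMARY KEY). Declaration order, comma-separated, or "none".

usage

- api_key_id: part of a composite PRIMARY KEY — only the tuple is unique, not this column on its own.
- url: no UNIQUE or single-column PK constraint.
- amount: no UNIQUE or single-column PK constraint.
- payload: no UNIQUE or single-column PK constraint.
- user_agent: part of a composite PRIMARY KEY — only the tuple is unique, not this column on its own.
- price: no UNIQUE or single-column PK constraint.
- expires_at: no UNIQUE or single-column PK constraint.
- usage: declared UNIQUE → unique.
- limit_value: part of a composite PRIMARY KEY — only the tuple is unique, not this column on its own.
- ip: no UNIQUE or single-column PK constraint.
- seats: no UNIQUE or single-column PK constraint.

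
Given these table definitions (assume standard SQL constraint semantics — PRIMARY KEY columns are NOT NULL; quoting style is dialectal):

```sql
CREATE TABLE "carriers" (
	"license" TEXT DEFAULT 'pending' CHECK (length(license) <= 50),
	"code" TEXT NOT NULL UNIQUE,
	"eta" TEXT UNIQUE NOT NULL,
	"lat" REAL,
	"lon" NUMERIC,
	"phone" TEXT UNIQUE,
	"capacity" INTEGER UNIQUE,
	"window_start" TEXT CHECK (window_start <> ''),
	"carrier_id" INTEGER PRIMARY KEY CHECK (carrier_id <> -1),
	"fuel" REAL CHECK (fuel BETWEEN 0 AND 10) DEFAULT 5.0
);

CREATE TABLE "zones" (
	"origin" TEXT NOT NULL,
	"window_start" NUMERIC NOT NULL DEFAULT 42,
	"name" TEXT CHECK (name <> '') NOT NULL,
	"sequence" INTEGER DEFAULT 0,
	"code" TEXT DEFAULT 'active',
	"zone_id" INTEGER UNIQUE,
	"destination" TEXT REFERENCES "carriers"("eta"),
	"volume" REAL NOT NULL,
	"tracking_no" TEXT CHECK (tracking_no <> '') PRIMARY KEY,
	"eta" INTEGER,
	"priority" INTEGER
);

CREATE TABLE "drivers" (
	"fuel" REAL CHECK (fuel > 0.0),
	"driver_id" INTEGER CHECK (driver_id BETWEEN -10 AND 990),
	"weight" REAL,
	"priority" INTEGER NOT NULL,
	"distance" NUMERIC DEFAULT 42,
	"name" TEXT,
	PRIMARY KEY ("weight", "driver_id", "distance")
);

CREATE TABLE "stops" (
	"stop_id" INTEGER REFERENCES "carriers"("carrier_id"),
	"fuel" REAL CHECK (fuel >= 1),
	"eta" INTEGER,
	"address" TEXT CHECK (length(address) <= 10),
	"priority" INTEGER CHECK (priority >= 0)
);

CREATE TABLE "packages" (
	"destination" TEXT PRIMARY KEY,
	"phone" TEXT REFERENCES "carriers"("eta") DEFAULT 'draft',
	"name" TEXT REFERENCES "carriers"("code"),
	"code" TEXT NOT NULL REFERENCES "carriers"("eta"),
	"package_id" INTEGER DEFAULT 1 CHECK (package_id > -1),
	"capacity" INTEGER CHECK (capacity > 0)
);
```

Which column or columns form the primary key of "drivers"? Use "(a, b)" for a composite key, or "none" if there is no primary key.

(weight, driver_id, distance)

A table-level PRIMARY KEY clause names 3 columns: weight, driver_id, distance.
This is a composite key — the combination is unique, not each column individually.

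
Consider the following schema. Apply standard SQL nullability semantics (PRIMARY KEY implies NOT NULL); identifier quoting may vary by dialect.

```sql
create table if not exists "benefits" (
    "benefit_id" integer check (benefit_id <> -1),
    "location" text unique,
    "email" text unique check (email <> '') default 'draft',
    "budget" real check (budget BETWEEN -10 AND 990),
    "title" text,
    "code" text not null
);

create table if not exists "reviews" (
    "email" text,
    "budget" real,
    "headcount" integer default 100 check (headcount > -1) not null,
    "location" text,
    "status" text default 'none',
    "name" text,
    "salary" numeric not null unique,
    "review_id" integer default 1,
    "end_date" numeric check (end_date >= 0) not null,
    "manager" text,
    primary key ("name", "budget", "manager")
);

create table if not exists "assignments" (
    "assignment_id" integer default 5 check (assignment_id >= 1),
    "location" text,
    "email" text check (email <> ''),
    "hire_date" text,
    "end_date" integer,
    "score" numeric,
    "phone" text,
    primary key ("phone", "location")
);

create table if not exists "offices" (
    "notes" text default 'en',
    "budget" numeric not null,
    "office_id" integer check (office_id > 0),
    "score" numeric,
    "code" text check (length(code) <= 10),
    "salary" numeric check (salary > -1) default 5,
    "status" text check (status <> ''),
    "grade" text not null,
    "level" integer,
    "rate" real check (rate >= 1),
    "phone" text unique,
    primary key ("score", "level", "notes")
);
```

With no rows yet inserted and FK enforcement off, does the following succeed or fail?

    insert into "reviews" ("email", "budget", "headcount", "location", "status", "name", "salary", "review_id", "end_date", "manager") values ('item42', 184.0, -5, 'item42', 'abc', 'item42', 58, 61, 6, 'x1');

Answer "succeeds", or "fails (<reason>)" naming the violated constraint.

The value -5 for headcount violates CHECK (headcount > -1).

fails (CHECK on headcount)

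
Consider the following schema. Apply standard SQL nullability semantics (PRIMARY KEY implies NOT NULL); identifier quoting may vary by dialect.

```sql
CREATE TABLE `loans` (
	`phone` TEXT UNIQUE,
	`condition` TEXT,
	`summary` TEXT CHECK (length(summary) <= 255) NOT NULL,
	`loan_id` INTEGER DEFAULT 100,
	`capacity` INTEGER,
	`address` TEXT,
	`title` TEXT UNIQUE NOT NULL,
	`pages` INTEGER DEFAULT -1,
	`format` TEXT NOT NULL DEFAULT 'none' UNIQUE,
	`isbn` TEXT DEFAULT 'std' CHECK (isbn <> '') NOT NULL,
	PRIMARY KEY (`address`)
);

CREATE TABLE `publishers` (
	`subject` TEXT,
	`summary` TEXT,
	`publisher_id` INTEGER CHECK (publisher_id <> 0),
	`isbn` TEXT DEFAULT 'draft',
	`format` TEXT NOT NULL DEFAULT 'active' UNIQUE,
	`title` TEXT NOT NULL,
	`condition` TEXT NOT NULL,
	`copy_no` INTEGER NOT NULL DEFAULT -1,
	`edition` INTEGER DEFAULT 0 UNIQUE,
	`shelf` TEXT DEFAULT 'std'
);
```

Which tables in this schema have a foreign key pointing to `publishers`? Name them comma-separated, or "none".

No REFERENCES clause anywhere in the schema names publishers.

none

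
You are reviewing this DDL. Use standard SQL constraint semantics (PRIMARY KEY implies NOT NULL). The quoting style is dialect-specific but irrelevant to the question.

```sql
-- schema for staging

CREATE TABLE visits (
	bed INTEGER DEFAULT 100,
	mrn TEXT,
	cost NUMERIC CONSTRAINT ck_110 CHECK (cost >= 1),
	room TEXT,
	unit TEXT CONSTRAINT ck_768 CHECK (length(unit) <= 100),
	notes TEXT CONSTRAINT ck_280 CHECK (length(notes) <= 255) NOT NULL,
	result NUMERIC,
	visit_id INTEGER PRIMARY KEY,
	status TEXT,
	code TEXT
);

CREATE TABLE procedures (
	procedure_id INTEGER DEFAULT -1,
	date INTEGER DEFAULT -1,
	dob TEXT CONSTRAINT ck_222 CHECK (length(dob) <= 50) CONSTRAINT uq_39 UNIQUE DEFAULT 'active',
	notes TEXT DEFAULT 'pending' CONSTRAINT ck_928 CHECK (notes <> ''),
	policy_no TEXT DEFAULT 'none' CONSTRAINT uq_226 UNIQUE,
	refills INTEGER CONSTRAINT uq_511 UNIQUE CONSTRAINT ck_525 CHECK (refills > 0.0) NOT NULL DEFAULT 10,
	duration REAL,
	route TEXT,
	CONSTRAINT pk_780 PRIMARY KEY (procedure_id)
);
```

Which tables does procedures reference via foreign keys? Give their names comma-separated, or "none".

No column in procedures has a REFERENCES clause.

none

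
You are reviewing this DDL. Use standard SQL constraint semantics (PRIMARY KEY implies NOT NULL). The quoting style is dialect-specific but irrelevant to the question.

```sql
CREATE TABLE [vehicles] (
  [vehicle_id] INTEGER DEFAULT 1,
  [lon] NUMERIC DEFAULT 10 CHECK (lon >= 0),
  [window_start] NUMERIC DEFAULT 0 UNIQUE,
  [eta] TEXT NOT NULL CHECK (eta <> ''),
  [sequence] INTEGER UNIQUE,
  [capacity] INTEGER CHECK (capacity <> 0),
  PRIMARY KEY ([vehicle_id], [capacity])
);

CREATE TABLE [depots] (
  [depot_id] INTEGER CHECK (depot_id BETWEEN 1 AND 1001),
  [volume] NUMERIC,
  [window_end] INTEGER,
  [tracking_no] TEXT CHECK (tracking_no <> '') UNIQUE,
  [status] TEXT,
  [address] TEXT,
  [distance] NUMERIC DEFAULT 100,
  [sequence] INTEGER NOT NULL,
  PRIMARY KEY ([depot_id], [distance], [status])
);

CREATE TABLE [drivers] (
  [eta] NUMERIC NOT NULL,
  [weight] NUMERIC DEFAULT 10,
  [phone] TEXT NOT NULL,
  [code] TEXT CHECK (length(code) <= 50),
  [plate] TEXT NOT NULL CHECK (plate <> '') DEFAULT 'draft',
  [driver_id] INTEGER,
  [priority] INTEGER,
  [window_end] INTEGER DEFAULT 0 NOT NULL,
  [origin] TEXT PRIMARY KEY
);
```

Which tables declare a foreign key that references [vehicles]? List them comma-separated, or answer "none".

No REFERENCES clause anywhere in the schema names vehicles.

none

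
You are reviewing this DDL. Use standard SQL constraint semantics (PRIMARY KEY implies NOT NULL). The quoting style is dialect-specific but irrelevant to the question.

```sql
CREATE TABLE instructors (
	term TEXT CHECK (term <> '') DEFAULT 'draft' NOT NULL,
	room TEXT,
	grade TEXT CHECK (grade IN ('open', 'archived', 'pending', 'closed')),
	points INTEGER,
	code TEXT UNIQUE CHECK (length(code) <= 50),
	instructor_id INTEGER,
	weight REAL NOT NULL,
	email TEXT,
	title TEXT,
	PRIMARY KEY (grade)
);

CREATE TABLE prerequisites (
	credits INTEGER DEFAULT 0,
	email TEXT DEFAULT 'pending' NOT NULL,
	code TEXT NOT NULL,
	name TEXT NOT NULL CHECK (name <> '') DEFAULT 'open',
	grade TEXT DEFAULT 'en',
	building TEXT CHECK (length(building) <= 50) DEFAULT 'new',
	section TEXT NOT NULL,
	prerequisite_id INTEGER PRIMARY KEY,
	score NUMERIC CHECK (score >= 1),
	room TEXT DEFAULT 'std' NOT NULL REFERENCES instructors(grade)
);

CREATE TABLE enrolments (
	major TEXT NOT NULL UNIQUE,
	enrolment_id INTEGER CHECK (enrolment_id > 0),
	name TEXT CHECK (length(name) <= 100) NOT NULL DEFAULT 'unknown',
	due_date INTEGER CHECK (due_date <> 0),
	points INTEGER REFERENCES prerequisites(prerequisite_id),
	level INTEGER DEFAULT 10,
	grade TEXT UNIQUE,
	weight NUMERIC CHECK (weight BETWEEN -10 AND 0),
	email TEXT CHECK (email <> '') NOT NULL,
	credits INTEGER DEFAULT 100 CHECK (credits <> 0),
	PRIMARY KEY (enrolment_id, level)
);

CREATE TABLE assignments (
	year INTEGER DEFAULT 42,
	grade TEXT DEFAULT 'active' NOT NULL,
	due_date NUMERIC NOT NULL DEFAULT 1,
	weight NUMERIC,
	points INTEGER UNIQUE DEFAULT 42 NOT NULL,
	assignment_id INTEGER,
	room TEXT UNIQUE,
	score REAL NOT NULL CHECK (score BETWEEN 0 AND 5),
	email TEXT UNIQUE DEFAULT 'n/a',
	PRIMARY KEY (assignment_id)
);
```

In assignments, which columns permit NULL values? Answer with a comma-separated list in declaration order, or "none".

- year: DEFAULT only fills an omitted column; an explicit NULL is still allowed → nullable.
- grade: declared NOT NULL → not nullable.
- due_date: declared NOT NULL → not nullable.
- weight: no NOT NULL constraint applies → nullable.
- points: declared NOT NULL → not nullable.
- assignment_id: part of the PRIMARY KEY, which implies NOT NULL → not nullable.
- room: UNIQUE does not imply NOT NULL → nullable.
- score: declared NOT NULL → not nullable.
- email: UNIQUE does not imply NOT NULL → nullable.

year, weight, room, email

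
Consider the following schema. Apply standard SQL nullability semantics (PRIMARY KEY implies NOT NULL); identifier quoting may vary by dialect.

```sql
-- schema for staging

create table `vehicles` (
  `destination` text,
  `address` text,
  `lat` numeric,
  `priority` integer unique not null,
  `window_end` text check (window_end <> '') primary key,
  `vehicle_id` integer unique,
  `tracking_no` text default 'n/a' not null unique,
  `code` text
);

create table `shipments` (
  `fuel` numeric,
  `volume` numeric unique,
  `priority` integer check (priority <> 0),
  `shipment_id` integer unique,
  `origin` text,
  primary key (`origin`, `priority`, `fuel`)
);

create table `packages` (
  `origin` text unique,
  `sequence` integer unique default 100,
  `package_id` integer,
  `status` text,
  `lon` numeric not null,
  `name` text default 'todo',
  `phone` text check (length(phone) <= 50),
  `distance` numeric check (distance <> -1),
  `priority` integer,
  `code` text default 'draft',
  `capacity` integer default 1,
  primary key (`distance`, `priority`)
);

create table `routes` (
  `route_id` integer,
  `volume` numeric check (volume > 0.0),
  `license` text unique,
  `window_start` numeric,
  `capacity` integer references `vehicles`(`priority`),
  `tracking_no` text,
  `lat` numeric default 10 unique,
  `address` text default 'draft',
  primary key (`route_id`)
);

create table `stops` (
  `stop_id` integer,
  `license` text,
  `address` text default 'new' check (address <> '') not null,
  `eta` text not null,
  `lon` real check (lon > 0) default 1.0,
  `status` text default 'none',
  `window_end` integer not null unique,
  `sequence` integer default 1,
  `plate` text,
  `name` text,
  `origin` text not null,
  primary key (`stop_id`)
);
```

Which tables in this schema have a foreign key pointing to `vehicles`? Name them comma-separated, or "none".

routes

- routes.capacity references vehicles(priority).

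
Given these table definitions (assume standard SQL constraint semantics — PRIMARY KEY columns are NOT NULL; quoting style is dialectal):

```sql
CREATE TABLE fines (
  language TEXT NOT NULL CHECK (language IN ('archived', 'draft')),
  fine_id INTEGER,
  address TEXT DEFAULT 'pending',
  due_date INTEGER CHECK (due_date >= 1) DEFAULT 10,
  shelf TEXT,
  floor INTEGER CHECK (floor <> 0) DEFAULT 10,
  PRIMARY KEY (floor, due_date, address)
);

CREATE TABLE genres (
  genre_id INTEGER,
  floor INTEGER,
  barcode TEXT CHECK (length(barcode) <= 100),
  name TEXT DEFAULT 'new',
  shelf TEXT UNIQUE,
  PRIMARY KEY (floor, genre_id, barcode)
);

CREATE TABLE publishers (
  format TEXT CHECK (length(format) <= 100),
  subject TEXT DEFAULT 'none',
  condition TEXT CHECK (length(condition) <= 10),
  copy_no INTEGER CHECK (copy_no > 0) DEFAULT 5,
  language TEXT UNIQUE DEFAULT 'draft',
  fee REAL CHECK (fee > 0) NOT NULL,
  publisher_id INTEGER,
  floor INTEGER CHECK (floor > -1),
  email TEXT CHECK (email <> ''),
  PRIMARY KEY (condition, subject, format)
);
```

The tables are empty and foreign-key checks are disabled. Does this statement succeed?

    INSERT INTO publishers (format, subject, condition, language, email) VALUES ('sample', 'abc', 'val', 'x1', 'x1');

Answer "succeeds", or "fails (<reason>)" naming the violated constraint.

fails (NOT NULL on fee)

fee is omitted from the column list and has no DEFAULT, so it would receive NULL.
But fee is declared NOT NULL.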